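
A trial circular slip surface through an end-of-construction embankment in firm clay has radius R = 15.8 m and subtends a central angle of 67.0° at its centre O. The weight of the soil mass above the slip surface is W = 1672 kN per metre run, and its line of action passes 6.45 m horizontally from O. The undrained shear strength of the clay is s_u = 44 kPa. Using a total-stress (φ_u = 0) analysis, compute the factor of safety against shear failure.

Taking moments about the centre O, the resisting moment is provided by the undrained shear strength acting along the arc:
Arc length L_a = R·θ = 15.8·(67.0°·π/180) = 15.8·1.1694 = 18.48 m
M_R = s_u·L_a·R = 44·18.48·15.8 = 12844.6 kN·m/m
M_D = W·d = 1672·6.45 = 10784.4 kN·m/m
FS = M_R / M_D = 12844.6 / 10784.4 = 1.191

FS = 1.19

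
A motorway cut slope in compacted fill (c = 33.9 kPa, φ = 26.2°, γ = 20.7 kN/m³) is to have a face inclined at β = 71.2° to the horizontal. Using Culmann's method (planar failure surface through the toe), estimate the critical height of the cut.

H_c = 19.00 m

Culmann's analysis gives the critical failure plane at α_cr = (β + φ)/2 = (71.2 + 26.2)/2 = 48.7°, and the critical height
H_c = (4c/γ) · sinβ cosφ / [1 − cos(β − φ)]
    = (4·33.9/20.7) · sin71.2°·cos26.2° / [1 − cos(45.0°)]
    = 6.551 · 0.9466·0.8973 / [1 − 0.7071]
    = 6.551 · 0.8494 / 0.2929
    = 19.00 m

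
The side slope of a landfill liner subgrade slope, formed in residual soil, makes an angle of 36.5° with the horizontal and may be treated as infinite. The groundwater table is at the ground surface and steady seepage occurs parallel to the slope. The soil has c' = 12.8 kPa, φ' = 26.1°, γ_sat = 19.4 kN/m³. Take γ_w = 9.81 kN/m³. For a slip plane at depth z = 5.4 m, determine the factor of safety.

With seepage parallel to the slope and the water table at the surface, the effective normal stress on the slip plane uses the buoyant unit weight γ' = γ_sat − γ_w while the driving shear stress uses γ_sat:
FS = [c' + γ' z cos²β tanφ'] / [γ_sat z sinβ cosβ]
γ' = 19.4 − 9.81 = 9.59 kN/m³
Numerator = 12.8 + 9.59·5.4·cos²36.5°·tan26.1° = 12.8 + 9.59·5.4·0.6462·0.4899 = 29.194 kPa
Denominator = 19.4·5.4·sin36.5°·cos36.5° = 19.4·5.4·0.5948·0.8039 = 50.091 kPa
FS = 29.194 / 50.091 = 0.583

FS = 0.58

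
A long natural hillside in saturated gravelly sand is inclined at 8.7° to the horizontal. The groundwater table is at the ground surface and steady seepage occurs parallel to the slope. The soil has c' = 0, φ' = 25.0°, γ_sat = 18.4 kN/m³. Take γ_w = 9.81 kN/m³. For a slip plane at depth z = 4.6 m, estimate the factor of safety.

With seepage parallel to the slope and the water table at the surface, the effective normal stress on the slip plane uses the buoyant unit weight γ' = γ_sat − γ_w while the driving shear stress uses γ_sat:
FS = [c' + γ' z cos²β tanφ'] / [γ_sat z sinβ cosβ]
(For c' = 0 this reduces to FS = (γ'/γ_sat)·tanφ'/tanβ.)
γ' = 18.4 − 9.81 = 8.59 kN/m³
Numerator = 0.0 + 8.59·4.6·cos²8.7°·tan25.0° = 0.0 + 8.59·4.6·0.9771·0.4663 = 18.004 kPa
Denominator = 18.4·4.6·sin8.7°·cos8.7° = 18.4·4.6·0.1513·0.9885 = 12.655 kPa
FS = 18.004 / 12.655 = 1.423

FS = 1.42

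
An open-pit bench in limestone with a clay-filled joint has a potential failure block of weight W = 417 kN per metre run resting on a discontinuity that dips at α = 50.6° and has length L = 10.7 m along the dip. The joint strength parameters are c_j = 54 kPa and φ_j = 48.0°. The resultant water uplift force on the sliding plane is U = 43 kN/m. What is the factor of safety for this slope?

Resolving the block weight along and normal to the plane and applying the Mohr–Coulomb strength on the joint:
N' = W cosα − U = 417·cos50.6° − 43 = 221.7 kN/m
Driving force T = W sinα = 417·sin50.6° = 322.2 kN/m
Resisting force R = c_j·L + N'·tanφ_j = 54·10.7 + 221.7·tan48.0° = 577.8 + 246.2 = 824.0 kN/m
FS = R / T = 824.0 / 322.2 = 2.557

FS = 2.56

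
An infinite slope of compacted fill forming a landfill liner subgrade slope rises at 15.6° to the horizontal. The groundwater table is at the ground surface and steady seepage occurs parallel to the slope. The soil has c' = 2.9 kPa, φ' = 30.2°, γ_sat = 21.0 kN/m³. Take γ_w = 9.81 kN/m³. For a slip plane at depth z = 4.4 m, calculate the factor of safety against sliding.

FS = 1.23

With seepage parallel to the slope and the water table at the surface, the effective normal stress on the slip plane uses the buoyant unit weight γ' = γ_sat − γ_w while the driving shear stress uses γ_sat:
FS = [c' + γ' z cos²β tanφ'] / [γ_sat z sinβ cosβ]
γ' = 21.0 − 9.81 = 11.19 kN/m³
Numerator = 2.9 + 11.19·4.4·cos²15.6°·tan30.2° = 2.9 + 11.19·4.4·0.9277·0.5820 = 29.484 kPa
Denominator = 21.0·4.4·sin15.6°·cos15.6° = 21.0·4.4·0.2689·0.9632 = 23.933 kPa
FS = 29.484 / 23.933 = 1.232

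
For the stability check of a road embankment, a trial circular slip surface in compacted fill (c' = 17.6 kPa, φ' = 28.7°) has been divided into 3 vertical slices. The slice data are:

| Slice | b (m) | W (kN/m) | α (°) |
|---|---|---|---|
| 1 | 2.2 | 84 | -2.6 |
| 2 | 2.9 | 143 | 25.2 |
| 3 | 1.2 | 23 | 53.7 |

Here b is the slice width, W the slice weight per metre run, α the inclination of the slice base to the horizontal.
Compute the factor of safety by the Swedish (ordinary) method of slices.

FS = 3.37

Ordinary method of slices: FS = Σ[c'·Δl_i + (W_i cosα_i)·tanφ'] / Σ W_i sinα_i, with Δl_i = b_i / cosα_i.
Slice 1: Δl = 2.2/cos(-2.6°) = 2.202 m; N'_1 = 84·cos(-2.6°) = 83.9; c'Δl = 38.76; W sinα = -3.8
Slice 2: Δl = 2.9/cos25.2° = 3.205 m; N'_2 = 143·cos25.2° = 129.4; c'Δl = 56.41; W sinα = 60.9
Slice 3: Δl = 1.2/cos53.7° = 2.027 m; N'_3 = 23·cos53.7° = 13.6; c'Δl = 35.67; W sinα = 18.5
Σc'Δl = 130.8 kN/m; ΣN' = 226.9 kN/m; ΣW sinα = 75.6 kN/m
Resisting = 130.8 + 226.9·tan28.7° = 130.8 + 124.2 = 255.1 kN/m
FS = 255.1 / 75.6 = 3.374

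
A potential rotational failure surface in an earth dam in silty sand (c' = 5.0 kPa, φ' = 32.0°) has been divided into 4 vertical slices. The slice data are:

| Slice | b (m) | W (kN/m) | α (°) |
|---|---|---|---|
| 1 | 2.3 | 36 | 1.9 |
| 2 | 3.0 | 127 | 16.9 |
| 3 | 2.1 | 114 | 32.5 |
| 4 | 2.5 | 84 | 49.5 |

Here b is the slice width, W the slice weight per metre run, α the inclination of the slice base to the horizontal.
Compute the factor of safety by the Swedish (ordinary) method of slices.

FS = 1.54

Ordinary method of slices: FS = Σ[c'·Δl_i + (W_i cosα_i)·tanφ'] / Σ W_i sinα_i, with Δl_i = b_i / cosα_i.
Slice 1: Δl = 2.3/cos1.9° = 2.301 m; N'_1 = 36·cos1.9° = 36.0; c'Δl = 11.51; W sinα = 1.2
Slice 2: Δl = 3.0/cos16.9° = 3.135 m; N'_2 = 127·cos16.9° = 121.5; c'Δl = 15.68; W sinα = 36.9
Slice 3: Δl = 2.1/cos32.5° = 2.490 m; N'_3 = 114·cos32.5° = 96.1; c'Δl = 12.45; W sinα = 61.3
Slice 4: Δl = 2.5/cos49.5° = 3.849 m; N'_4 = 84·cos49.5° = 54.6; c'Δl = 19.25; W sinα = 63.9
Σc'Δl = 58.9 kN/m; ΣN' = 308.2 kN/m; ΣW sinα = 163.2 kN/m
Resisting = 58.9 + 308.2·tan32.0° = 58.9 + 192.6 = 251.5 kN/m
FS = 251.5 / 163.2 = 1.540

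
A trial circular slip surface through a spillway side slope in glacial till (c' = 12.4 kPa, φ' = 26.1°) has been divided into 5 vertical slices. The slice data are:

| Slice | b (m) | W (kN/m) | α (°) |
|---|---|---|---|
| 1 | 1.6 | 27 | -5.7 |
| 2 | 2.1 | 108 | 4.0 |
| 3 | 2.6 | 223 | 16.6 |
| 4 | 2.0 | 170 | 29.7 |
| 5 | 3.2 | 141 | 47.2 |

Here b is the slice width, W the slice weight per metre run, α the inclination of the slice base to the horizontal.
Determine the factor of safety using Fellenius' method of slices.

Ordinary method of slices: FS = Σ[c'·Δl_i + (W_i cosα_i)·tanφ'] / Σ W_i sinα_i, with Δl_i = b_i / cosα_i.
Slice 1: Δl = 1.6/cos(-5.7°) = 1.608 m; N'_1 = 27·cos(-5.7°) = 26.9; c'Δl = 19.94; W sinα = -2.7
Slice 2: Δl = 2.1/cos4.0° = 2.105 m; N'_2 = 108·cos4.0° = 107.7; c'Δl = 26.10; W sinα = 7.5
Slice 3: Δl = 2.6/cos16.6° = 2.713 m; N'_3 = 223·cos16.6° = 213.7; c'Δl = 33.64; W sinα = 63.7
Slice 4: Δl = 2.0/cos29.7° = 2.302 m; N'_4 = 170·cos29.7° = 147.7; c'Δl = 28.55; W sinα = 84.2
Slice 5: Δl = 3.2/cos47.2° = 4.710 m; N'_5 = 141·cos47.2° = 95.8; c'Δl = 58.40; W sinα = 103.5
Σc'Δl = 166.6 kN/m; ΣN' = 591.8 kN/m; ΣW sinα = 256.2 kN/m
Resisting = 166.6 + 591.8·tan26.1° = 166.6 + 289.9 = 456.5 kN/m
FS = 456.5 / 256.2 = 1.782

FS = 1.78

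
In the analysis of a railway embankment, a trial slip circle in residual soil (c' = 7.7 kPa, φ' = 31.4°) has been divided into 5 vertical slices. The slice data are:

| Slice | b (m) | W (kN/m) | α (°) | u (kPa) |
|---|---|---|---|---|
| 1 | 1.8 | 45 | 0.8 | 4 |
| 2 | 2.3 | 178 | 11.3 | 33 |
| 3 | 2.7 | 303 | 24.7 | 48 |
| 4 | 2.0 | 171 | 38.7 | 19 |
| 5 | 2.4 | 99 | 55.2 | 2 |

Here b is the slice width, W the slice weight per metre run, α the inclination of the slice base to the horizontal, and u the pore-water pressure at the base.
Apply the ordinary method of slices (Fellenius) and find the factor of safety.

Ordinary method of slices: FS = Σ[c'·Δl_i + (W_i cosα_i − u_i·Δl_i)·tanφ'] / Σ W_i sinα_i, with Δl_i = b_i / cosα_i.
Slice 1: Δl = 1.8/cos0.8° = 1.800 m; N'_1 = 45·cos0.8° − 4·1.800 = 37.8; c'Δl = 13.86; W sinα = 0.6
Slice 2: Δl = 2.3/cos11.3° = 2.345 m; N'_2 = 178·cos11.3° − 33·2.345 = 97.1; c'Δl = 18.06; W sinα = 34.9
Slice 3: Δl = 2.7/cos24.7° = 2.972 m; N'_3 = 303·cos24.7° − 48·2.972 = 132.6; c'Δl = 22.88; W sinα = 126.6
Slice 4: Δl = 2.0/cos38.7° = 2.563 m; N'_4 = 171·cos38.7° − 19·2.563 = 84.8; c'Δl = 19.73; W sinα = 106.9
Slice 5: Δl = 2.4/cos55.2° = 4.205 m; N'_5 = 99·cos55.2° − 2·4.205 = 48.1; c'Δl = 32.38; W sinα = 81.3
Σc'Δl = 106.9 kN/m; ΣN' = 400.4 kN/m; ΣW sinα = 350.3 kN/m
Resisting = 106.9 + 400.4·tan31.4° = 106.9 + 244.4 = 351.3 kN/m
FS = 351.3 / 350.3 = 1.003

FS = 1.00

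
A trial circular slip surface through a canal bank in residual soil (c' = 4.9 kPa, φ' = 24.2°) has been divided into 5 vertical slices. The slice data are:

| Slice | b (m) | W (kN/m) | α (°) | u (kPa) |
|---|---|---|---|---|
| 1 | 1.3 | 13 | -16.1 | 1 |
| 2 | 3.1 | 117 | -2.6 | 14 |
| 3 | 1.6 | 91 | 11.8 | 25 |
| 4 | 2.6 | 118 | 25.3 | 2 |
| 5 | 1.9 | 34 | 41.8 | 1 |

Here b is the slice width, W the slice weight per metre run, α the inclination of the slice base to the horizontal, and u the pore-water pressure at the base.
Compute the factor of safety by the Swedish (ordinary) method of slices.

FS = 2.07

Ordinary method of slices: FS = Σ[c'·Δl_i + (W_i cosα_i − u_i·Δl_i)·tanφ'] / Σ W_i sinα_i, with Δl_i = b_i / cosα_i.
Slice 1: Δl = 1.3/cos(-16.1°) = 1.353 m; N'_1 = 13·cos(-16.1°) − 1·1.353 = 11.1; c'Δl = 6.63; W sinα = -3.6
Slice 2: Δl = 3.1/cos(-2.6°) = 3.103 m; N'_2 = 117·cos(-2.6°) − 14·3.103 = 73.4; c'Δl = 15.21; W sinα = -5.3
Slice 3: Δl = 1.6/cos11.8° = 1.635 m; N'_3 = 91·cos11.8° − 25·1.635 = 48.2; c'Δl = 8.01; W sinα = 18.6
Slice 4: Δl = 2.6/cos25.3° = 2.876 m; N'_4 = 118·cos25.3° − 2·2.876 = 100.9; c'Δl = 14.09; W sinα = 50.4
Slice 5: Δl = 1.9/cos41.8° = 2.549 m; N'_5 = 34·cos41.8° − 1·2.549 = 22.8; c'Δl = 12.49; W sinα = 22.7
Σc'Δl = 56.4 kN/m; ΣN' = 256.5 kN/m; ΣW sinα = 82.8 kN/m
Resisting = 56.4 + 256.5·tan24.2° = 56.4 + 115.3 = 171.7 kN/m
FS = 171.7 / 82.8 = 2.074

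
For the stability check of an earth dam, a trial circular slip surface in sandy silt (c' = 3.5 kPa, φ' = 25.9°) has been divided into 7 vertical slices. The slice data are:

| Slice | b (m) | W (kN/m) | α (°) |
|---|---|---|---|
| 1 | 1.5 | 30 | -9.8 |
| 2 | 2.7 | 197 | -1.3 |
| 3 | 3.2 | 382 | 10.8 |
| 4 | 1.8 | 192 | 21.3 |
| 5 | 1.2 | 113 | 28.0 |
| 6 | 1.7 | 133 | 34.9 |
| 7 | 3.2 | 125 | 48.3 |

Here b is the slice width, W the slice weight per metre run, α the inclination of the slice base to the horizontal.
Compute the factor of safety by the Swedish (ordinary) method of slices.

Ordinary method of slices: FS = Σ[c'·Δl_i + (W_i cosα_i)·tanφ'] / Σ W_i sinα_i, with Δl_i = b_i / cosα_i.
Slice 1: Δl = 1.5/cos(-9.8°) = 1.522 m; N'_1 = 30·cos(-9.8°) = 29.6; c'Δl = 5.33; W sinα = -5.1
Slice 2: Δl = 2.7/cos(-1.3°) = 2.701 m; N'_2 = 197·cos(-1.3°) = 196.9; c'Δl = 9.45; W sinα = -4.5
Slice 3: Δl = 3.2/cos10.8° = 3.258 m; N'_3 = 382·cos10.8° = 375.2; c'Δl = 11.40; W sinα = 71.6
Slice 4: Δl = 1.8/cos21.3° = 1.932 m; N'_4 = 192·cos21.3° = 178.9; c'Δl = 6.76; W sinα = 69.7
Slice 5: Δl = 1.2/cos28.0° = 1.359 m; N'_5 = 113·cos28.0° = 99.8; c'Δl = 4.76; W sinα = 53.1
Slice 6: Δl = 1.7/cos34.9° = 2.073 m; N'_6 = 133·cos34.9° = 109.1; c'Δl = 7.25; W sinα = 76.1
Slice 7: Δl = 3.2/cos48.3° = 4.810 m; N'_7 = 125·cos48.3° = 83.2; c'Δl = 16.84; W sinα = 93.3
Σc'Δl = 61.8 kN/m; ΣN' = 1072.6 kN/m; ΣW sinα = 354.2 kN/m
Resisting = 61.8 + 1072.6·tan25.9° = 61.8 + 520.8 = 582.6 kN/m
FS = 582.6 / 354.2 = 1.645

FS = 1.64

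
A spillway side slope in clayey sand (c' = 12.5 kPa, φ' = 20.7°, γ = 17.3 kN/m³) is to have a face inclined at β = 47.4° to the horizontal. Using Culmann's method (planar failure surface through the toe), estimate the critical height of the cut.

Culmann's analysis gives the critical failure plane at α_cr = (β + φ')/2 = (47.4 + 20.7)/2 = 34.0°, and the critical height
H_c = (4c'/γ) · sinβ cosφ' / [1 − cos(β − φ')]
    = (4·12.5/17.3) · sin47.4°·cos20.7° / [1 − cos(26.7°)]
    = 2.890 · 0.7361·0.9354 / [1 − 0.8934]
    = 2.890 · 0.6886 / 0.1066
    = 18.66 m

H_c = 18.66 m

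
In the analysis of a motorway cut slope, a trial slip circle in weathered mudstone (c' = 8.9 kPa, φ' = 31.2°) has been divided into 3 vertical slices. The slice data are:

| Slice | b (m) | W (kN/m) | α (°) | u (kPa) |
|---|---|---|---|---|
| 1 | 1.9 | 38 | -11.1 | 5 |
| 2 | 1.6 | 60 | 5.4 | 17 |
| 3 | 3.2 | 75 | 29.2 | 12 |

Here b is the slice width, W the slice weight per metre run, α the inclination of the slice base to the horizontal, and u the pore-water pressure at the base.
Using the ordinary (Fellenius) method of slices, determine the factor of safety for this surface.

FS = 3.25

Ordinary method of slices: FS = Σ[c'·Δl_i + (W_i cosα_i − u_i·Δl_i)·tanφ'] / Σ W_i sinα_i, with Δl_i = b_i / cosα_i.
Slice 1: Δl = 1.9/cos(-11.1°) = 1.936 m; N'_1 = 38·cos(-11.1°) − 5·1.936 = 27.6; c'Δl = 17.23; W sinα = -7.3
Slice 2: Δl = 1.6/cos5.4° = 1.607 m; N'_2 = 60·cos5.4° − 17·1.607 = 32.4; c'Δl = 14.30; W sinα = 5.6
Slice 3: Δl = 3.2/cos29.2° = 3.666 m; N'_3 = 75·cos29.2° − 12·3.666 = 21.5; c'Δl = 32.63; W sinα = 36.6
Σc'Δl = 64.2 kN/m; ΣN' = 81.5 kN/m; ΣW sinα = 34.9 kN/m
Resisting = 64.2 + 81.5·tan31.2° = 64.2 + 49.4 = 113.5 kN/m
FS = 113.5 / 34.9 = 3.251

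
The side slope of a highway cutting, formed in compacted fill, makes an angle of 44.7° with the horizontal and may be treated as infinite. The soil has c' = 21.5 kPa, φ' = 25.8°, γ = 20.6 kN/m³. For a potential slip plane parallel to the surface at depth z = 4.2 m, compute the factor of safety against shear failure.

FS = 0.99

For an infinite slope with a slip plane parallel to the surface (no pore pressure): FS = [c' + γz cos²β tanφ'] / [γz sinβ cosβ].
γz = 20.6·4.2 = 86.52 kN/m²
Numerator = 21.5 + 86.52·cos²44.7°·tan25.8° = 21.5 + 86.52·0.5052·0.4834 = 42.632 kPa
Denominator = 86.52·sin44.7°·cos44.7° = 86.52·0.7034·0.7108 = 43.258 kPa
FS = 42.632 / 43.258 = 0.986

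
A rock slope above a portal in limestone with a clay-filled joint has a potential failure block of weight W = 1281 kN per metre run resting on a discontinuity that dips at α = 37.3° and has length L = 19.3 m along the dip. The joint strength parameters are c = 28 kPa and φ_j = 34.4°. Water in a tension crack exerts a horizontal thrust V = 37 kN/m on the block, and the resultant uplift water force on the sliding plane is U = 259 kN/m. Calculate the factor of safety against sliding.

Resolving the block weight along and normal to the plane and applying the Mohr–Coulomb strength on the joint:
N' = W cosα − U − V sinα = 1281·cos37.3° − 259 − 37·sin37.3° = 737.6 kN/m
Driving force T = W sinα + V cosα = 1281·sin37.3° + 37·cos37.3° = 805.7 kN/m
Resisting force R = c·L + N'·tanφ_j = 28·19.3 + 737.6·tan34.4° = 540.4 + 505.0 = 1045.4 kN/m
FS = R / T = 1045.4 / 805.7 = 1.298

FS = 1.30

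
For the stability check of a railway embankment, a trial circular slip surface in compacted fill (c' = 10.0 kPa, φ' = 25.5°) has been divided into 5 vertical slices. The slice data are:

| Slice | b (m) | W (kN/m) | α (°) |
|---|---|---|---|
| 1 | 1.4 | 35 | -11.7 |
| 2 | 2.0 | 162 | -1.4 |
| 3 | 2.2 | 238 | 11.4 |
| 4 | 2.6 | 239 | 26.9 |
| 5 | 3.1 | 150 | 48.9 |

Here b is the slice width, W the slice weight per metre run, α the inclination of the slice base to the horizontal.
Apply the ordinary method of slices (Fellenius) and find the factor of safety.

FS = 1.89

Ordinary method of slices: FS = Σ[c'·Δl_i + (W_i cosα_i)·tanφ'] / Σ W_i sinα_i, with Δl_i = b_i / cosα_i.
Slice 1: Δl = 1.4/cos(-11.7°) = 1.430 m; N'_1 = 35·cos(-11.7°) = 34.3; c'Δl = 14.30; W sinα = -7.1
Slice 2: Δl = 2.0/cos(-1.4°) = 2.001 m; N'_2 = 162·cos(-1.4°) = 162.0; c'Δl = 20.01; W sinα = -4.0
Slice 3: Δl = 2.2/cos11.4° = 2.244 m; N'_3 = 238·cos11.4° = 233.3; c'Δl = 22.44; W sinα = 47.0
Slice 4: Δl = 2.6/cos26.9° = 2.915 m; N'_4 = 239·cos26.9° = 213.1; c'Δl = 29.15; W sinα = 108.1
Slice 5: Δl = 3.1/cos48.9° = 4.716 m; N'_5 = 150·cos48.9° = 98.6; c'Δl = 47.16; W sinα = 113.0
Σc'Δl = 133.1 kN/m; ΣN' = 741.3 kN/m; ΣW sinα = 257.2 kN/m
Resisting = 133.1 + 741.3·tan25.5° = 133.1 + 353.6 = 486.6 kN/m
FS = 486.6 / 257.2 = 1.892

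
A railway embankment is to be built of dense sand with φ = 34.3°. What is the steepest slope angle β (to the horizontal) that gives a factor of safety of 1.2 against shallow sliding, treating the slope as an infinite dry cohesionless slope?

For an infinite dry cohesionless slope FS = tanφ/tanβ, so tanβ = tanφ / FS.
tanβ = tan34.3° / 1.2 = 0.6822 / 1.2 = 0.5685
β = arctan(0.5685) = 29.62°

β = 29.6°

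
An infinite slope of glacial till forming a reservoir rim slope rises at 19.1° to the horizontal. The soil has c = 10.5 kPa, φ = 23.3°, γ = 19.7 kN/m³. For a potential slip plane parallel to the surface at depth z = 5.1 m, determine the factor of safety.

FS = 1.58

For an infinite slope with a slip plane parallel to the surface (no pore pressure): FS = [c + γz cos²β tanφ] / [γz sinβ cosβ].
γz = 19.7·5.1 = 100.47 kN/m²
Numerator = 10.5 + 100.47·cos²19.1°·tan23.3° = 10.5 + 100.47·0.8929·0.4307 = 49.136 kPa
Denominator = 100.47·sin19.1°·cos19.1° = 100.47·0.3272·0.9449 = 31.066 kPa
FS = 49.136 / 31.066 = 1.582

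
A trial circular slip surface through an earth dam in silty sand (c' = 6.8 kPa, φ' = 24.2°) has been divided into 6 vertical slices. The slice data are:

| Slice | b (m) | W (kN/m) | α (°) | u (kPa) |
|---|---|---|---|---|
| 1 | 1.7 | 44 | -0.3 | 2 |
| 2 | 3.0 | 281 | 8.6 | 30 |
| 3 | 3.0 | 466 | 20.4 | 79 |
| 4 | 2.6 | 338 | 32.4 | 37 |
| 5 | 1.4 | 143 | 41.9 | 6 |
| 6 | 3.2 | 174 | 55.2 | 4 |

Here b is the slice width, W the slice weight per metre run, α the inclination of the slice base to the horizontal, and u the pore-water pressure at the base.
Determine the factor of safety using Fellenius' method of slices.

Ordinary method of slices: FS = Σ[c'·Δl_i + (W_i cosα_i − u_i·Δl_i)·tanφ'] / Σ W_i sinα_i, with Δl_i = b_i / cosα_i.
Slice 1: Δl = 1.7/cos(-0.3°) = 1.700 m; N'_1 = 44·cos(-0.3°) − 2·1.700 = 40.6; c'Δl = 11.56; W sinα = -0.2
Slice 2: Δl = 3.0/cos8.6° = 3.034 m; N'_2 = 281·cos8.6° − 30·3.034 = 186.8; c'Δl = 20.63; W sinα = 42.0
Slice 3: Δl = 3.0/cos20.4° = 3.201 m; N'_3 = 466·cos20.4° − 79·3.201 = 183.9; c'Δl = 21.77; W sinα = 162.4
Slice 4: Δl = 2.6/cos32.4° = 3.079 m; N'_4 = 338·cos32.4° − 37·3.079 = 171.4; c'Δl = 20.94; W sinα = 181.1
Slice 5: Δl = 1.4/cos41.9° = 1.881 m; N'_5 = 143·cos41.9° − 6·1.881 = 95.2; c'Δl = 12.79; W sinα = 95.5
Slice 6: Δl = 3.2/cos55.2° = 5.607 m; N'_6 = 174·cos55.2° − 4·5.607 = 76.9; c'Δl = 38.13; W sinα = 142.9
Σc'Δl = 125.8 kN/m; ΣN' = 754.8 kN/m; ΣW sinα = 623.7 kN/m
Resisting = 125.8 + 754.8·tan24.2° = 125.8 + 339.2 = 465.0 kN/m
FS = 465.0 / 623.7 = 0.746

FS = 0.75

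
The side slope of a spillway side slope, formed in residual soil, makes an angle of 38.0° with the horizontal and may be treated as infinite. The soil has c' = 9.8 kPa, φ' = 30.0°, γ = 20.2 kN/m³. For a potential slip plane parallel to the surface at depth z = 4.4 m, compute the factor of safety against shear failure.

FS = 0.97

For an infinite slope with a slip plane parallel to the surface (no pore pressure): FS = [c' + γz cos²β tanφ'] / [γz sinβ cosβ].
γz = 20.2·4.4 = 88.88 kN/m²
Numerator = 9.8 + 88.88·cos²38.0°·tan30.0° = 9.8 + 88.88·0.6210·0.5774 = 41.665 kPa
Denominator = 88.88·sin38.0°·cos38.0° = 88.88·0.6157·0.7880 = 43.120 kPa
FS = 41.665 / 43.120 = 0.966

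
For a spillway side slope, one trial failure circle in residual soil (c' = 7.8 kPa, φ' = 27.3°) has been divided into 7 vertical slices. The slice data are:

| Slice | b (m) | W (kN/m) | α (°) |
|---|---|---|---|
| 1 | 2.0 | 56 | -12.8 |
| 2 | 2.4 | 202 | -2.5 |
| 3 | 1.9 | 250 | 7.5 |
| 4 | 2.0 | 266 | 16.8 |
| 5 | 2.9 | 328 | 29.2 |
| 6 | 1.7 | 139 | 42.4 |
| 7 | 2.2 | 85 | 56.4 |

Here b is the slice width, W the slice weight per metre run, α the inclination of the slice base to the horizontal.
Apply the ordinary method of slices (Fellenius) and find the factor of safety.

Ordinary method of slices: FS = Σ[c'·Δl_i + (W_i cosα_i)·tanφ'] / Σ W_i sinα_i, with Δl_i = b_i / cosα_i.
Slice 1: Δl = 2.0/cos(-12.8°) = 2.051 m; N'_1 = 56·cos(-12.8°) = 54.6; c'Δl = 16.00; W sinα = -12.4
Slice 2: Δl = 2.4/cos(-2.5°) = 2.402 m; N'_2 = 202·cos(-2.5°) = 201.8; c'Δl = 18.74; W sinα = -8.8
Slice 3: Δl = 1.9/cos7.5° = 1.916 m; N'_3 = 250·cos7.5° = 247.9; c'Δl = 14.95; W sinα = 32.6
Slice 4: Δl = 2.0/cos16.8° = 2.089 m; N'_4 = 266·cos16.8° = 254.6; c'Δl = 16.30; W sinα = 76.9
Slice 5: Δl = 2.9/cos29.2° = 3.322 m; N'_5 = 328·cos29.2° = 286.3; c'Δl = 25.91; W sinα = 160.0
Slice 6: Δl = 1.7/cos42.4° = 2.302 m; N'_6 = 139·cos42.4° = 102.6; c'Δl = 17.96; W sinα = 93.7
Slice 7: Δl = 2.2/cos56.4° = 3.975 m; N'_7 = 85·cos56.4° = 47.0; c'Δl = 31.01; W sinα = 70.8
Σc'Δl = 140.9 kN/m; ΣN' = 1194.9 kN/m; ΣW sinα = 412.8 kN/m
Resisting = 140.9 + 1194.9·tan27.3° = 140.9 + 616.7 = 757.6 kN/m
FS = 757.6 / 412.8 = 1.835

FS = 1.84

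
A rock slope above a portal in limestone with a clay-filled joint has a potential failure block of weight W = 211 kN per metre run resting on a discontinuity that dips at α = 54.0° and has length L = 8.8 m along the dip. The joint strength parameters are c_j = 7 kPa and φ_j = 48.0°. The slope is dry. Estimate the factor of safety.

Resolving the block weight along and normal to the plane and applying the Mohr–Coulomb strength on the joint:
N' = W cosα = 211·cos54.0° = 124.0 kN/m
Driving force T = W sinα = 211·sin54.0° = 170.7 kN/m
Resisting force R = c_j·L + N'·tanφ_j = 7·8.8 + 124.0·tan48.0° = 61.6 + 137.7 = 199.3 kN/m
FS = R / T = 199.3 / 170.7 = 1.168

FS = 1.17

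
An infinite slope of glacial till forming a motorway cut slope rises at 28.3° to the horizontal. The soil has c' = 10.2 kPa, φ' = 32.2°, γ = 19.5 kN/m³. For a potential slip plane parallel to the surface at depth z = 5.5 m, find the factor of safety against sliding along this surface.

For an infinite slope with a slip plane parallel to the surface (no pore pressure): FS = [c' + γz cos²β tanφ'] / [γz sinβ cosβ].
γz = 19.5·5.5 = 107.25 kN/m²
Numerator = 10.2 + 107.25·cos²28.3°·tan32.2° = 10.2 + 107.25·0.7752·0.6297 = 62.559 kPa
Denominator = 107.25·sin28.3°·cos28.3° = 107.25·0.4741·0.8805 = 44.769 kPa
FS = 62.559 / 44.769 = 1.397

FS = 1.40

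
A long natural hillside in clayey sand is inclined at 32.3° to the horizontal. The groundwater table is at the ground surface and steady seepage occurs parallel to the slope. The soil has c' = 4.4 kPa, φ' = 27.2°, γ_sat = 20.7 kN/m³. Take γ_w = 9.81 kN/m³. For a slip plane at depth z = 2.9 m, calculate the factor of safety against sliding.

FS = 0.59

With seepage parallel to the slope and the water table at the surface, the effective normal stress on the slip plane uses the buoyant unit weight γ' = γ_sat − γ_w while the driving shear stress uses γ_sat:
FS = [c' + γ' z cos²β tanφ'] / [γ_sat z sinβ cosβ]
γ' = 20.7 − 9.81 = 10.89 kN/m³
Numerator = 4.4 + 10.89·2.9·cos²32.3°·tan27.2° = 4.4 + 10.89·2.9·0.7145·0.5139 = 15.996 kPa
Denominator = 20.7·2.9·sin32.3°·cos32.3° = 20.7·2.9·0.5344·0.8453 = 27.114 kPa
FS = 15.996 / 27.114 = 0.590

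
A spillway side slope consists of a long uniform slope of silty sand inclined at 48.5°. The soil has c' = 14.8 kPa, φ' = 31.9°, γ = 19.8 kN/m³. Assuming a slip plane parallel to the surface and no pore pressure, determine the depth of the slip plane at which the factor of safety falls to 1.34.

Setting FS = 1.34 in FS = [c' + γz cos²β tanφ'] / [γz sinβ cosβ] and solving for z:
z = c' / [γ cosβ (FS·sinβ − cosβ·tanφ')]
  = 14.8 / [19.8·cos48.5°·(1.34·sin48.5° − cos48.5°·tan31.9°)]
  = 14.8 / [19.8·0.6626·(1.34·0.7490 − 0.6626·0.6224)]
  = 14.8 / 7.7559 = 1.908 m

z = 1.91 m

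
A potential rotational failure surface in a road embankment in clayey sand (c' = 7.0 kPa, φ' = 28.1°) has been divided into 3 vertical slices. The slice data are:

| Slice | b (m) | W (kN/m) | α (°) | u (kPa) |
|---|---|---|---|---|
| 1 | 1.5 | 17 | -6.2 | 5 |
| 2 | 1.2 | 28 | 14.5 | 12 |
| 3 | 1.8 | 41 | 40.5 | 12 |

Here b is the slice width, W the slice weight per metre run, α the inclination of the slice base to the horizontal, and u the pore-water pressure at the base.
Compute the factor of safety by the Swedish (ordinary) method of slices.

Ordinary method of slices: FS = Σ[c'·Δl_i + (W_i cosα_i − u_i·Δl_i)·tanφ'] / Σ W_i sinα_i, with Δl_i = b_i / cosα_i.
Slice 1: Δl = 1.5/cos(-6.2°) = 1.509 m; N'_1 = 17·cos(-6.2°) − 5·1.509 = 9.4; c'Δl = 10.56; W sinα = -1.8
Slice 2: Δl = 1.2/cos14.5° = 1.239 m; N'_2 = 28·cos14.5° − 12·1.239 = 12.2; c'Δl = 8.68; W sinα = 7.0
Slice 3: Δl = 1.8/cos40.5° = 2.367 m; N'_3 = 41·cos40.5° − 12·2.367 = 2.8; c'Δl = 16.57; W sinα = 26.6
Σc'Δl = 35.8 kN/m; ΣN' = 24.4 kN/m; ΣW sinα = 31.8 kN/m
Resisting = 35.8 + 24.4·tan28.1° = 35.8 + 13.0 = 48.8 kN/m
FS = 48.8 / 31.8 = 1.535

FS = 1.54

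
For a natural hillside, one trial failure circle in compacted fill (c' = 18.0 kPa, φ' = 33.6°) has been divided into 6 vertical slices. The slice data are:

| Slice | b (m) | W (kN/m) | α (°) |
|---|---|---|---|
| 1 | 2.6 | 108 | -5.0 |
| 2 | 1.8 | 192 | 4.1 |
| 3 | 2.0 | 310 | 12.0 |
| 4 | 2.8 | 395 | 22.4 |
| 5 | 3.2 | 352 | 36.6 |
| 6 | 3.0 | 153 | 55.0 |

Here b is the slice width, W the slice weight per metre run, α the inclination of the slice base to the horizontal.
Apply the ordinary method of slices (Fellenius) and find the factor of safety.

FS = 2.21

Ordinary method of slices: FS = Σ[c'·Δl_i + (W_i cosα_i)·tanφ'] / Σ W_i sinα_i, with Δl_i = b_i / cosα_i.
Slice 1: Δl = 2.6/cos(-5.0°) = 2.610 m; N'_1 = 108·cos(-5.0°) = 107.6; c'Δl = 46.98; W sinα = -9.4
Slice 2: Δl = 1.8/cos4.1° = 1.805 m; N'_2 = 192·cos4.1° = 191.5; c'Δl = 32.48; W sinα = 13.7
Slice 3: Δl = 2.0/cos12.0° = 2.045 m; N'_3 = 310·cos12.0° = 303.2; c'Δl = 36.80; W sinα = 64.5
Slice 4: Δl = 2.8/cos22.4° = 3.029 m; N'_4 = 395·cos22.4° = 365.2; c'Δl = 54.51; W sinα = 150.5
Slice 5: Δl = 3.2/cos36.6° = 3.986 m; N'_5 = 352·cos36.6° = 282.6; c'Δl = 71.75; W sinα = 209.9
Slice 6: Δl = 3.0/cos55.0° = 5.230 m; N'_6 = 153·cos55.0° = 87.8; c'Δl = 94.15; W sinα = 125.3
Σc'Δl = 336.7 kN/m; ΣN' = 1337.9 kN/m; ΣW sinα = 554.5 kN/m
Resisting = 336.7 + 1337.9·tan33.6° = 336.7 + 888.9 = 1225.6 kN/m
FS = 1225.6 / 554.5 = 2.210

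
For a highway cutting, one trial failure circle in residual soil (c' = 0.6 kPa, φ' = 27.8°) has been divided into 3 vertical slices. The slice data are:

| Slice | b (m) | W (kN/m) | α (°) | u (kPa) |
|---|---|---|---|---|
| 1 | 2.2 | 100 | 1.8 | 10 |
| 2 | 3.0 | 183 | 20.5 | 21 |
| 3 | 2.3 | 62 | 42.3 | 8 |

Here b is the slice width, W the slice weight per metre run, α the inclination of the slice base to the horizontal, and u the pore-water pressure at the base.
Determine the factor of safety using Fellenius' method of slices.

Ordinary method of slices: FS = Σ[c'·Δl_i + (W_i cosα_i − u_i·Δl_i)·tanφ'] / Σ W_i sinα_i, with Δl_i = b_i / cosα_i.
Slice 1: Δl = 2.2/cos1.8° = 2.201 m; N'_1 = 100·cos1.8° − 10·2.201 = 77.9; c'Δl = 1.32; W sinα = 3.1
Slice 2: Δl = 3.0/cos20.5° = 3.203 m; N'_2 = 183·cos20.5° − 21·3.203 = 104.2; c'Δl = 1.92; W sinα = 64.1
Slice 3: Δl = 2.3/cos42.3° = 3.110 m; N'_3 = 62·cos42.3° − 8·3.110 = 21.0; c'Δl = 1.87; W sinα = 41.7
Σc'Δl = 5.1 kN/m; ΣN' = 203.1 kN/m; ΣW sinα = 109.0 kN/m
Resisting = 5.1 + 203.1·tan27.8° = 5.1 + 107.1 = 112.2 kN/m
FS = 112.2 / 109.0 = 1.030

FS = 1.03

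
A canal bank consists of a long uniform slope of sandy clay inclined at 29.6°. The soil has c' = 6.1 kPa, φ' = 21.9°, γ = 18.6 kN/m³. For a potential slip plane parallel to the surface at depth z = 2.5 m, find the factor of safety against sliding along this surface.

FS = 1.01

For an infinite slope with a slip plane parallel to the surface (no pore pressure): FS = [c' + γz cos²β tanφ'] / [γz sinβ cosβ].
γz = 18.6·2.5 = 46.50 kN/m²
Numerator = 6.1 + 46.50·cos²29.6°·tan21.9° = 6.1 + 46.50·0.7560·0.4020 = 20.232 kPa
Denominator = 46.50·sin29.6°·cos29.6° = 46.50·0.4939·0.8695 = 19.971 kPa
FS = 20.232 / 19.971 = 1.013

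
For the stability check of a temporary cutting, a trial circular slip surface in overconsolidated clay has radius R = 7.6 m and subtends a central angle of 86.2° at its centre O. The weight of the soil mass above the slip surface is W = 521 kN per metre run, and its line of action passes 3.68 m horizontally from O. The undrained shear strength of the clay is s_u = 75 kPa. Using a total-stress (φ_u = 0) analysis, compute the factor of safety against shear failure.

Taking moments about the centre O, the resisting moment is provided by the undrained shear strength acting along the arc:
Arc length L_a = R·θ = 7.6·(86.2°·π/180) = 7.6·1.5045 = 11.43 m
M_R = s_u·L_a·R = 75·11.43·7.6 = 6517.4 kN·m/m
M_D = W·d = 521·3.68 = 1917.3 kN·m/m
FS = M_R / M_D = 6517.4 / 1917.3 = 3.399

FS = 3.40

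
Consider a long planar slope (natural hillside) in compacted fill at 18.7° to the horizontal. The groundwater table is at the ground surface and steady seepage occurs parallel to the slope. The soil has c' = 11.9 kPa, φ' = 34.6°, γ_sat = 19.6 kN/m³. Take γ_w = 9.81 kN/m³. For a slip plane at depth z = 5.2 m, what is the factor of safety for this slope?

FS = 1.40

With seepage parallel to the slope and the water table at the surface, the effective normal stress on the slip plane uses the buoyant unit weight γ' = γ_sat − γ_w while the driving shear stress uses γ_sat:
FS = [c' + γ' z cos²β tanφ'] / [γ_sat z sinβ cosβ]
γ' = 19.6 − 9.81 = 9.79 kN/m³
Numerator = 11.9 + 9.79·5.2·cos²18.7°·tan34.6° = 11.9 + 9.79·5.2·0.8972·0.6899 = 43.409 kPa
Denominator = 19.6·5.2·sin18.7°·cos18.7° = 19.6·5.2·0.3206·0.9472 = 30.952 kPa
FS = 43.409 / 30.952 = 1.402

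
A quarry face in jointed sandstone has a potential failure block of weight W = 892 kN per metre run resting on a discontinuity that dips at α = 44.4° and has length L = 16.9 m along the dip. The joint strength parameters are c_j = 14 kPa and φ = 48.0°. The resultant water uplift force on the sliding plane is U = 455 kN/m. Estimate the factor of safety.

Resolving the block weight along and normal to the plane and applying the Mohr–Coulomb strength on the joint:
N' = W cosα − U = 892·cos44.4° − 455 = 182.3 kN/m
Driving force T = W sinα = 892·sin44.4° = 624.1 kN/m
Resisting force R = c_j·L + N'·tanφ = 14·16.9 + 182.3·tan48.0° = 236.6 + 202.5 = 439.1 kN/m
FS = R / T = 439.1 / 624.1 = 0.704

FS = 0.70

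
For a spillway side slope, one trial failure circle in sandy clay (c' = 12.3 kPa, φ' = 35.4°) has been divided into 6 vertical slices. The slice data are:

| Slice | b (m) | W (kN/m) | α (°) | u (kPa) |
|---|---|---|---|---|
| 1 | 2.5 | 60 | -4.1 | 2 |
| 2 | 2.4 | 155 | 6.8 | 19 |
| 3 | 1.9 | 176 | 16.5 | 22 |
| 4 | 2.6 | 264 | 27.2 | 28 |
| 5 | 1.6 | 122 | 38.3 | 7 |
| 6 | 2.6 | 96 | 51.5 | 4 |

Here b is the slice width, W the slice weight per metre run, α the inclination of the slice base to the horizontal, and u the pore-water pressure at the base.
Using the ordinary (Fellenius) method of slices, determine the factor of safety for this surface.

FS = 1.79

Ordinary method of slices: FS = Σ[c'·Δl_i + (W_i cosα_i − u_i·Δl_i)·tanφ'] / Σ W_i sinα_i, with Δl_i = b_i / cosα_i.
Slice 1: Δl = 2.5/cos(-4.1°) = 2.506 m; N'_1 = 60·cos(-4.1°) − 2·2.506 = 54.8; c'Δl = 30.83; W sinα = -4.3
Slice 2: Δl = 2.4/cos6.8° = 2.417 m; N'_2 = 155·cos6.8° − 19·2.417 = 108.0; c'Δl = 29.73; W sinα = 18.4
Slice 3: Δl = 1.9/cos16.5° = 1.982 m; N'_3 = 176·cos16.5° − 22·1.982 = 125.2; c'Δl = 24.37; W sinα = 50.0
Slice 4: Δl = 2.6/cos27.2° = 2.923 m; N'_4 = 264·cos27.2° − 28·2.923 = 153.0; c'Δl = 35.96; W sinα = 120.7
Slice 5: Δl = 1.6/cos38.3° = 2.039 m; N'_5 = 122·cos38.3° − 7·2.039 = 81.5; c'Δl = 25.08; W sinα = 75.6
Slice 6: Δl = 2.6/cos51.5° = 4.177 m; N'_6 = 96·cos51.5° − 4·4.177 = 43.1; c'Δl = 51.37; W sinα = 75.1
Σc'Δl = 197.3 kN/m; ΣN' = 565.5 kN/m; ΣW sinα = 335.5 kN/m
Resisting = 197.3 + 565.5·tan35.4° = 197.3 + 401.8 = 599.2 kN/m
FS = 599.2 / 335.5 = 1.786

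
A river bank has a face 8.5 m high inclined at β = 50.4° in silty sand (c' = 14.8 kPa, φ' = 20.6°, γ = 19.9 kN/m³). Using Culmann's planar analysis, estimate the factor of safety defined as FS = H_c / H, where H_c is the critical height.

H_c = (4c'/γ) · sinβ cosφ' / [1 − cos(β − φ')]
    = (4·14.8/19.9) · sin50.4°·cos20.6° / [1 − cos29.8°]
    = 2.975 · 0.7212 / 0.1322 = 16.23 m
FS = H_c / H = 16.23 / 8.5 = 1.909

FS = 1.91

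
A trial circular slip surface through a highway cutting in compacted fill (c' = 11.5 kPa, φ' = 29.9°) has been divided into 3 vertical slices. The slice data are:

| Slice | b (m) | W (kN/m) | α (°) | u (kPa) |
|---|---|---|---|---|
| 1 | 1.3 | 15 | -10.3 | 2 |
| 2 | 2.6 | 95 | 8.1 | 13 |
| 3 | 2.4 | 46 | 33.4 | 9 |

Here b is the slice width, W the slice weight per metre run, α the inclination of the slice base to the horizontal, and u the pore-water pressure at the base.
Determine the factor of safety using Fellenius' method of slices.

FS = 3.53

Ordinary method of slices: FS = Σ[c'·Δl_i + (W_i cosα_i − u_i·Δl_i)·tanφ'] / Σ W_i sinα_i, with Δl_i = b_i / cosα_i.
Slice 1: Δl = 1.3/cos(-10.3°) = 1.321 m; N'_1 = 15·cos(-10.3°) − 2·1.321 = 12.1; c'Δl = 15.19; W sinα = -2.7
Slice 2: Δl = 2.6/cos8.1° = 2.626 m; N'_2 = 95·cos8.1° − 13·2.626 = 59.9; c'Δl = 30.20; W sinα = 13.4
Slice 3: Δl = 2.4/cos33.4° = 2.875 m; N'_3 = 46·cos33.4° − 9·2.875 = 12.5; c'Δl = 33.06; W sinα = 25.3
Σc'Δl = 78.5 kN/m; ΣN' = 84.6 kN/m; ΣW sinα = 36.0 kN/m
Resisting = 78.5 + 84.6·tan29.9° = 78.5 + 48.6 = 127.1 kN/m
FS = 127.1 / 36.0 = 3.527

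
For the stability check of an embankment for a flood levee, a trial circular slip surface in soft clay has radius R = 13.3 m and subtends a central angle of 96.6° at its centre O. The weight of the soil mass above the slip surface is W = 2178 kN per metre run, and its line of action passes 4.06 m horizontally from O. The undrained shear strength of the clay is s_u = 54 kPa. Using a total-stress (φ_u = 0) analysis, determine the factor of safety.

Taking moments about the centre O, the resisting moment is provided by the undrained shear strength acting along the arc:
Arc length L_a = R·θ = 13.3·(96.6°·π/180) = 13.3·1.6860 = 22.42 m
M_R = s_u·L_a·R = 54·22.42·13.3 = 16104.7 kN·m/m
M_D = W·d = 2178·4.06 = 8842.7 kN·m/m
FS = M_R / M_D = 16104.7 / 8842.7 = 1.821

FS = 1.82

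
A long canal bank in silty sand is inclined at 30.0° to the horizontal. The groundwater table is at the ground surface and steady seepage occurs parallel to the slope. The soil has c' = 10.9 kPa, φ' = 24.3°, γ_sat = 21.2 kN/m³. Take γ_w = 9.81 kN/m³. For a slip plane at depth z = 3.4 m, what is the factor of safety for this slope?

FS = 0.77

With seepage parallel to the slope and the water table at the surface, the effective normal stress on the slip plane uses the buoyant unit weight γ' = γ_sat − γ_w while the driving shear stress uses γ_sat:
FS = [c' + γ' z cos²β tanφ'] / [γ_sat z sinβ cosβ]
γ' = 21.2 − 9.81 = 11.39 kN/m³
Numerator = 10.9 + 11.39·3.4·cos²30.0°·tan24.3° = 10.9 + 11.39·3.4·0.7500·0.4515 = 24.014 kPa
Denominator = 21.2·3.4·sin30.0°·cos30.0° = 21.2·3.4·0.5000·0.8660 = 31.212 kPa
FS = 24.014 / 31.212 = 0.769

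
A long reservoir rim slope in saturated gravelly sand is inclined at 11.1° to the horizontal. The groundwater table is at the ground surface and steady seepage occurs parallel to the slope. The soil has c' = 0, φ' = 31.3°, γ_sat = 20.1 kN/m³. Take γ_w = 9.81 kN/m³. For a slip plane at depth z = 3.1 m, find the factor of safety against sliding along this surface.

With seepage parallel to the slope and the water table at the surface, the effective normal stress on the slip plane uses the buoyant unit weight γ' = γ_sat − γ_w while the driving shear stress uses γ_sat:
FS = [c' + γ' z cos²β tanφ'] / [γ_sat z sinβ cosβ]
(For c' = 0 this reduces to FS = (γ'/γ_sat)·tanφ'/tanβ.)
γ' = 20.1 − 9.81 = 10.29 kN/m³
Numerator = 0.0 + 10.29·3.1·cos²11.1°·tan31.3° = 0.0 + 10.29·3.1·0.9629·0.6080 = 18.676 kPa
Denominator = 20.1·3.1·sin11.1°·cos11.1° = 20.1·3.1·0.1925·0.9813 = 11.772 kPa
FS = 18.676 / 11.772 = 1.587

FS = 1.59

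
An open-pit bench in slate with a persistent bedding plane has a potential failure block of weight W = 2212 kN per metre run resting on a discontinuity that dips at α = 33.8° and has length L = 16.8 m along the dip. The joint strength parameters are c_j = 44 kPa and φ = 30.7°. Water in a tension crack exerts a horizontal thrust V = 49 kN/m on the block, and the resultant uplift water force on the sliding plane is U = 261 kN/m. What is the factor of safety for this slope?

Resolving the block weight along and normal to the plane and applying the Mohr–Coulomb strength on the joint:
N' = W cosα − U − V sinα = 2212·cos33.8° − 261 − 49·sin33.8° = 1549.9 kN/m
Driving force T = W sinα + V cosα = 2212·sin33.8° + 49·cos33.8° = 1271.2 kN/m
Resisting force R = c_j·L + N'·tanφ = 44·16.8 + 1549.9·tan30.7° = 739.2 + 920.3 = 1659.5 kN/m
FS = R / T = 1659.5 / 1271.2 = 1.305

FS = 1.31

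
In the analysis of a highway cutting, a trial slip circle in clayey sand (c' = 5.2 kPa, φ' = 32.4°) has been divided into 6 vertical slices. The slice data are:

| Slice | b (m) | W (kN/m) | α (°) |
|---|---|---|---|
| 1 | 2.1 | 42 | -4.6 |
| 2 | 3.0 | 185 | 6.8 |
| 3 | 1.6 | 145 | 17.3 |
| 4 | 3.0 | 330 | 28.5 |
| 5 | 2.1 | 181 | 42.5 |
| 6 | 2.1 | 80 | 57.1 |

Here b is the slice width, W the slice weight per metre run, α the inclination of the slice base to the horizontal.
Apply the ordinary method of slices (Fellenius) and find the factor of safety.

FS = 1.51

Ordinary method of slices: FS = Σ[c'·Δl_i + (W_i cosα_i)·tanφ'] / Σ W_i sinα_i, with Δl_i = b_i / cosα_i.
Slice 1: Δl = 2.1/cos(-4.6°) = 2.107 m; N'_1 = 42·cos(-4.6°) = 41.9; c'Δl = 10.96; W sinα = -3.4
Slice 2: Δl = 3.0/cos6.8° = 3.021 m; N'_2 = 185·cos6.8° = 183.7; c'Δl = 15.71; W sinα = 21.9
Slice 3: Δl = 1.6/cos17.3° = 1.676 m; N'_3 = 145·cos17.3° = 138.4; c'Δl = 8.71; W sinα = 43.1
Slice 4: Δl = 3.0/cos28.5° = 3.414 m; N'_4 = 330·cos28.5° = 290.0; c'Δl = 17.75; W sinα = 157.5
Slice 5: Δl = 2.1/cos42.5° = 2.848 m; N'_5 = 181·cos42.5° = 133.4; c'Δl = 14.81; W sinα = 122.3
Slice 6: Δl = 2.1/cos57.1° = 3.866 m; N'_6 = 80·cos57.1° = 43.5; c'Δl = 20.10; W sinα = 67.2
Σc'Δl = 88.0 kN/m; ΣN' = 830.9 kN/m; ΣW sinα = 408.6 kN/m
Resisting = 88.0 + 830.9·tan32.4° = 88.0 + 527.3 = 615.4 kN/m
FS = 615.4 / 408.6 = 1.506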